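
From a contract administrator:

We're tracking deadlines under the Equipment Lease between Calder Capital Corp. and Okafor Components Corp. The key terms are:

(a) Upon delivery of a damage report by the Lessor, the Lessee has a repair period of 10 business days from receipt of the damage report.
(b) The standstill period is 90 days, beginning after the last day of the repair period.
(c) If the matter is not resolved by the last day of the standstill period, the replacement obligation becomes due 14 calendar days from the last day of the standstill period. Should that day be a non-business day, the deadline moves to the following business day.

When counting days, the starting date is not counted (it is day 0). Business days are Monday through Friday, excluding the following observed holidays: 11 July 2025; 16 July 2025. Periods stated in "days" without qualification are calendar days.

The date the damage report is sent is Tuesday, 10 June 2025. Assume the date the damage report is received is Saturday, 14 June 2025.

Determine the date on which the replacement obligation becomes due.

The last day of the repair period: 10 business days after Saturday, 14 June 2025, skipping weekends — Jun 16, Jun 17, Jun 18, Jun 19, Jun 20, Jun 23, Jun 24, Jun 25, Jun 26, Jun 27 — lands on Friday, 27 June 2025.
The last day of the standstill period: 90 calendar days after 27 June 2025 is 25 September 2025.
The date on which the replacement obligation becomes due: 14 calendar days after 25 September 2025 is 9 October 2025. 9 October 2025 is a Thursday and is not a listed holiday, so no roll-forward applies.

9 October 2025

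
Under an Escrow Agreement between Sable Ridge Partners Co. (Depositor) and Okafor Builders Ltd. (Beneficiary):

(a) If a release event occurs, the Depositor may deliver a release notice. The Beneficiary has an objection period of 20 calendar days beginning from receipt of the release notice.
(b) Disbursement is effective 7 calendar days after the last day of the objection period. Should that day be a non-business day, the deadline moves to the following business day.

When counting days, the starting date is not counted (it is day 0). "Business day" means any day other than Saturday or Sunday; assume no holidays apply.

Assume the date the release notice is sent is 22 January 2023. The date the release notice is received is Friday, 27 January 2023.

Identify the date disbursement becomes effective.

23 February 2023

The last day of the objection period: 27 January 2023 + 20 days = 16 February 2023.
The date disbursement becomes effective: 16 February 2023 + 7 days = 23 February 2023. 23 February 2023 is a Thursday, so no roll-forward applies.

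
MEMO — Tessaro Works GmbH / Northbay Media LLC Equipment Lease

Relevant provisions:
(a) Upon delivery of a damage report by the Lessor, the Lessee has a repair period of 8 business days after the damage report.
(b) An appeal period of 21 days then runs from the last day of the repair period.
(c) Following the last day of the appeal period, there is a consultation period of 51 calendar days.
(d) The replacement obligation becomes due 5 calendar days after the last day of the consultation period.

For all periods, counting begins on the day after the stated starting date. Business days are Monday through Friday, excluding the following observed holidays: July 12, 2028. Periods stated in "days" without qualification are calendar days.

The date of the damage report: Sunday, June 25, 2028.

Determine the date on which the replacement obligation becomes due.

September 20, 2028

From Sunday, June 25, 2028, 8 business days (Jun 26, Jun 27, Jun 28, Jun 29, Jun 30, Jul 3, Jul 4, Jul 5, skipping weekends) brings us to Wednesday, July 5, 2028, which is the last day of the repair period.
The last day of the appeal period: 21 calendar days after July 5, 2028 is July 26, 2028.
Adding 51 calendar days to July 26, 2028 gives September 15, 2028, which is the last day of the consultation period.
The date on which the replacement obligation becomes due: September 15, 2028 + 5 days = September 20, 2028.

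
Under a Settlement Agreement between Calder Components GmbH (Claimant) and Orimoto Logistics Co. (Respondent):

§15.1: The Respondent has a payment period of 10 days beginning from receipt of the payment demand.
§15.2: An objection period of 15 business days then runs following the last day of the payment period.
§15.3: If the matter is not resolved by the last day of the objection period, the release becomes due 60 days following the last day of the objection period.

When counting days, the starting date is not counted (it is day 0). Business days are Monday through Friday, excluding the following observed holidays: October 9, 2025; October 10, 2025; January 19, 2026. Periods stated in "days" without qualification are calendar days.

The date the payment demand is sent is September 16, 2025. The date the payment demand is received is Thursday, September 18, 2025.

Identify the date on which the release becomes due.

December 20, 2025

Adding 10 calendar days to September 18, 2025 gives September 28, 2025, which is the last day of the payment period.
The last day of the objection period: counting 15 business days from Sunday, September 28, 2025 (Sep 29, Sep 30, Oct 1, Oct 2, …, Oct 17, Oct 20, Oct 21, skipping weekends and the listed holidays on Oct 9, Oct 10) reaches Tuesday, October 21, 2025.
The date on which the release becomes due: October 21, 2025 + 60 days = December 20, 2025.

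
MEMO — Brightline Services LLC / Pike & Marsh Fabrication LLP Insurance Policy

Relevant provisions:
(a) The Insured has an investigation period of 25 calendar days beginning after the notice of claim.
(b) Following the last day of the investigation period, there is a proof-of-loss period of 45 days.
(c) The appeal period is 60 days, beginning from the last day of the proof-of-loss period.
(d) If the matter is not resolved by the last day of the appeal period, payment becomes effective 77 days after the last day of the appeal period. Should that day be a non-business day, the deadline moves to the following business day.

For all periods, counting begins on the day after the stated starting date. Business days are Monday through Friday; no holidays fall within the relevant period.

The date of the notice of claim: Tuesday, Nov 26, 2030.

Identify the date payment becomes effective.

Adding 25 calendar days to Nov 26, 2030 gives Dec 21, 2030, which is the last day of the investigation period.
Adding 45 calendar days to Dec 21, 2030 gives Feb 4, 2031, which is the last day of the proof-of-loss period.
The last day of the appeal period: Feb 4, 2031 + 60 days = Apr 5, 2031.
The date payment becomes effective: Apr 5, 2031 + 77 days = Jun 21, 2031. That falls on a Saturday, so it rolls to the next business day, Monday, Jun 23, 2031.

Jun 23, 2031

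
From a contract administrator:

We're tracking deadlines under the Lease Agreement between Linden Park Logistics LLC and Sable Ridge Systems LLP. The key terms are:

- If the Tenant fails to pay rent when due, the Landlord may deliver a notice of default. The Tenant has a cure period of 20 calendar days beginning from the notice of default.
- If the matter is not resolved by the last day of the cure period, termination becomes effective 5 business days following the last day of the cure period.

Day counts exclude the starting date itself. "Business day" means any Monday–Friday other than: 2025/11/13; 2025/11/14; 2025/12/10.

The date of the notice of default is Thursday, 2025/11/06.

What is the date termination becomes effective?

2025/12/03

The last day of the cure period: 20 calendar days after 2025/11/06 is 2025/11/26.
The date termination becomes effective: 5 business days after Wednesday, 2025/11/26, skipping weekends — Nov 27, Nov 28, Dec 1, Dec 2, Dec 3 — lands on Wednesday, 2025/12/03.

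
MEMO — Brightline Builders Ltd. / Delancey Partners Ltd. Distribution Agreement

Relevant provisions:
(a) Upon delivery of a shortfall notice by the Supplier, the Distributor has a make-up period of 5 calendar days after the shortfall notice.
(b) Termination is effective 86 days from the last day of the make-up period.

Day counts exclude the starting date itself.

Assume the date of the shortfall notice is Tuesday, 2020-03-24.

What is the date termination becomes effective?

Adding 5 calendar days to 2020-03-24 gives 2020-03-29, which is the last day of the make-up period.
Adding 86 calendar days to 2020-03-29 gives 2020-06-23, which is the date termination becomes effective.

2020-06-23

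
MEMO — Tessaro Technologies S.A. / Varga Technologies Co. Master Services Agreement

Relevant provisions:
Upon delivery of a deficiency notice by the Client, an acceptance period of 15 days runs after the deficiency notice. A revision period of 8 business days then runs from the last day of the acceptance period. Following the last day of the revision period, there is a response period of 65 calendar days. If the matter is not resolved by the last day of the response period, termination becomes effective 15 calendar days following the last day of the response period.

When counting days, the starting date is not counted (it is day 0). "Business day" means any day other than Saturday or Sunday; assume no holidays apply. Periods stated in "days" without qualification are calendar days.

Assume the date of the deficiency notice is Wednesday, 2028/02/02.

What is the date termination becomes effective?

2028/05/19

Adding 15 calendar days to 2028/02/02 gives 2028/02/17, which is the last day of the acceptance period.
The last day of the revision period: counting 8 business days from Thursday, 2028/02/17 (Feb 18, Feb 21, Feb 22, Feb 23, Feb 24, Feb 25, Feb 28, Feb 29, skipping weekends) reaches Tuesday, 2028/02/29.
The last day of the response period: 65 calendar days after 2028/02/29 is 2028/05/04.
Adding 15 calendar days to 2028/05/04 gives 2028/05/19, which is the date termination becomes effective.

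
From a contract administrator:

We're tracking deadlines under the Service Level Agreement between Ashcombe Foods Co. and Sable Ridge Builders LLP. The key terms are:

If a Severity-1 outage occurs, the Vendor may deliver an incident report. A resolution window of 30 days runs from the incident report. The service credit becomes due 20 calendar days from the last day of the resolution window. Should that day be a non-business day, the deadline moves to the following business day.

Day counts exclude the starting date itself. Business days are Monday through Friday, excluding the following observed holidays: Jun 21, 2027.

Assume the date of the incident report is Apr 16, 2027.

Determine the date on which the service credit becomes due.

Jun 7, 2027

The last day of the resolution window: 30 calendar days after Apr 16, 2027 is May 16, 2027.
The date on which the service credit becomes due: May 16, 2027 + 20 days = Jun 5, 2027. That falls on a Saturday, so it rolls to the next business day, Monday, Jun 7, 2027.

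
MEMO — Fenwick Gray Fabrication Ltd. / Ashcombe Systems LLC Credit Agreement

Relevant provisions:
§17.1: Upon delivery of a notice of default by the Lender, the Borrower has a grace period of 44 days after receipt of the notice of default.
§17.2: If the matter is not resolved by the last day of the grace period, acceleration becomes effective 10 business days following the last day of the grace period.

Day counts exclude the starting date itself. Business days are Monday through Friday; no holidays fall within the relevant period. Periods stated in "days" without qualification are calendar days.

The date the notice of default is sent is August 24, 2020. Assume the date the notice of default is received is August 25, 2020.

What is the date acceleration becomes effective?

October 22, 2020

Adding 44 calendar days to August 25, 2020 gives October 8, 2020, which is the last day of the grace period.
From Thursday, October 8, 2020, 10 business days (Oct 9, Oct 12, Oct 13, Oct 14, Oct 15, Oct 16, Oct 19, Oct 20, Oct 21, Oct 22, skipping weekends) brings us to Thursday, October 22, 2020, which is the date acceleration becomes effective.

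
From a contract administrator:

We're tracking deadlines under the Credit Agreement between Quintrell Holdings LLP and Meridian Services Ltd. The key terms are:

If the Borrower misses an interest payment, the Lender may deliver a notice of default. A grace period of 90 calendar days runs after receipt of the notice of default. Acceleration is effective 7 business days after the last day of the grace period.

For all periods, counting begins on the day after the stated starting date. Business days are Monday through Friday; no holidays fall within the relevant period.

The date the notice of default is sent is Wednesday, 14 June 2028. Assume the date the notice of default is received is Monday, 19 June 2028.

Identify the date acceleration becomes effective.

Adding 90 calendar days to 19 June 2028 gives 17 September 2028, which is the last day of the grace period.
The date acceleration becomes effective: 7 business days after Sunday, 17 September 2028, skipping weekends — Sep 18, Sep 19, Sep 20, Sep 21, Sep 22, Sep 25, Sep 26 — lands on Tuesday, 26 September 2028.

26 September 2028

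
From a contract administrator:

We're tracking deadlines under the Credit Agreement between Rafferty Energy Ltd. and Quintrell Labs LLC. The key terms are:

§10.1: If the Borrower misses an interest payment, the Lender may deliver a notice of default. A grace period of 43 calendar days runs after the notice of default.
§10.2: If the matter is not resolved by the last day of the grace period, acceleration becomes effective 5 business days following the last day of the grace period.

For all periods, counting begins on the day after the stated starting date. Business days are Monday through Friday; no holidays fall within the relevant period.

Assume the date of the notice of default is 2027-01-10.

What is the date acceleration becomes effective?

The last day of the grace period: 2027-01-10 + 43 days = 2027-02-22.
The date acceleration becomes effective: counting 5 business days from Monday, 2027-02-22 (Feb 23, Feb 24, Feb 25, Feb 26, Mar 1, skipping weekends) reaches Monday, 2027-03-01.

2027-03-01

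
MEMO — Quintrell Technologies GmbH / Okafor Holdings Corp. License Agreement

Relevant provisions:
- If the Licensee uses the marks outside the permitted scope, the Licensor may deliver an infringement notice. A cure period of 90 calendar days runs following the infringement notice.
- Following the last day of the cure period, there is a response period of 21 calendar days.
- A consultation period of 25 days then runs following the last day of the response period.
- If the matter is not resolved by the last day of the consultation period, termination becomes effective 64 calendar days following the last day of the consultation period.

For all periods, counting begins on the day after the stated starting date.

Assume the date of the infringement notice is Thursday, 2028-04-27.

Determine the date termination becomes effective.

The last day of the cure period: 90 calendar days after 2028-04-27 is 2028-07-26.
The last day of the response period: 2028-07-26 + 21 days = 2028-08-16.
The last day of the consultation period: 25 calendar days after 2028-08-16 is 2028-09-10.
The date termination becomes effective: 64 calendar days after 2028-09-10 is 2028-11-13.

2028-11-13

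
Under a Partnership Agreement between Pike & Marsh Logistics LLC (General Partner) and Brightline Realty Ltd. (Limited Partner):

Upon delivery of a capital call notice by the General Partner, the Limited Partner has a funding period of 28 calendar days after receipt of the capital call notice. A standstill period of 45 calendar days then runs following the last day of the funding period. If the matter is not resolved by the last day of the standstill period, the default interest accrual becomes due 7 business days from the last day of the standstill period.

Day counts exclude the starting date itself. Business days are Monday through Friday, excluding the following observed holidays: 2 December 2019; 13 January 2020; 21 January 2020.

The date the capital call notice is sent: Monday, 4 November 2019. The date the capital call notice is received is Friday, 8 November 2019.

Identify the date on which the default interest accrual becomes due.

30 January 2020

Adding 28 calendar days to 8 November 2019 gives 6 December 2019, which is the last day of the funding period.
The last day of the standstill period: 6 December 2019 + 45 days = 20 January 2020.
The date on which the default interest accrual becomes due: 7 business days after Monday, 20 January 2020, skipping weekends and the listed holiday on Jan 21 — Jan 22, Jan 23, Jan 24, Jan 27, Jan 28, Jan 29, Jan 30 — lands on Thursday, 30 January 2020.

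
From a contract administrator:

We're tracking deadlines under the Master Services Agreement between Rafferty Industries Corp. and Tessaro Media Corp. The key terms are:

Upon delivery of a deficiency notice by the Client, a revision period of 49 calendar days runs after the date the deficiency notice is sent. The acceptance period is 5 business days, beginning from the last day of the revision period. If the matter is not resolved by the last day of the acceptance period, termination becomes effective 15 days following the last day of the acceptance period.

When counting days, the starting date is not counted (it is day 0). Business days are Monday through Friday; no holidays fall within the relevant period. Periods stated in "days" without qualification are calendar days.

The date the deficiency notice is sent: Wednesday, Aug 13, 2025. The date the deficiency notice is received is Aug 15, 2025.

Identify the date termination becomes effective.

The last day of the revision period: Aug 13, 2025 + 49 days = Oct 1, 2025.
The last day of the acceptance period: counting 5 business days from Wednesday, Oct 1, 2025 (Oct 2, Oct 3, Oct 6, Oct 7, Oct 8, skipping weekends) reaches Wednesday, Oct 8, 2025.
Adding 15 calendar days to Oct 8, 2025 gives Oct 23, 2025, which is the date termination becomes effective.

Oct 23, 2025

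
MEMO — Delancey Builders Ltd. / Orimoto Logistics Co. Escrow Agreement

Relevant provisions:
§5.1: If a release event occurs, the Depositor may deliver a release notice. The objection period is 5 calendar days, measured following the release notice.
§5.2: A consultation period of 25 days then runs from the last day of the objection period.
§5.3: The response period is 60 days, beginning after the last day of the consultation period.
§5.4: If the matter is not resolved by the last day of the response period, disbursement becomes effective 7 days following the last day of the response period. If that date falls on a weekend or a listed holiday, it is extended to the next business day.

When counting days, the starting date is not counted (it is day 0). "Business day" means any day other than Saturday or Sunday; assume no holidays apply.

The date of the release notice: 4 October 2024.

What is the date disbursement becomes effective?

9 January 2025

Adding 5 calendar days to 4 October 2024 gives 9 October 2024, which is the last day of the objection period.
The last day of the consultation period: 25 calendar days after 9 October 2024 is 3 November 2024.
The last day of the response period: 60 calendar days after 3 November 2024 is 2 January 2025.
Adding 7 calendar days to 2 January 2025 gives 9 January 2025, which is the date disbursement becomes effective. 9 January 2025 is a Thursday, so no roll-forward applies.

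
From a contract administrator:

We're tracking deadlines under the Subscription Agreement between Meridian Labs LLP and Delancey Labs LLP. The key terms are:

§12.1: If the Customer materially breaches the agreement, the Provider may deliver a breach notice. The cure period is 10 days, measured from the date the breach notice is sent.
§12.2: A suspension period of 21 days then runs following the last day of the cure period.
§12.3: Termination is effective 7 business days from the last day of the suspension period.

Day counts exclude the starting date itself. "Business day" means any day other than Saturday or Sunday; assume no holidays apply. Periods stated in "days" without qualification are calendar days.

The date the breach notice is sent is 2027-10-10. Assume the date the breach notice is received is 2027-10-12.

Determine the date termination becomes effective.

Adding 10 calendar days to 2027-10-10 gives 2027-10-20, which is the last day of the cure period.
The last day of the suspension period: 2027-10-20 + 21 days = 2027-11-10.
The date termination becomes effective: counting 7 business days from Wednesday, 2027-11-10 (Nov 11, Nov 12, Nov 15, Nov 16, Nov 17, Nov 18, Nov 19, skipping weekends) reaches Friday, 2027-11-19.

2027-11-19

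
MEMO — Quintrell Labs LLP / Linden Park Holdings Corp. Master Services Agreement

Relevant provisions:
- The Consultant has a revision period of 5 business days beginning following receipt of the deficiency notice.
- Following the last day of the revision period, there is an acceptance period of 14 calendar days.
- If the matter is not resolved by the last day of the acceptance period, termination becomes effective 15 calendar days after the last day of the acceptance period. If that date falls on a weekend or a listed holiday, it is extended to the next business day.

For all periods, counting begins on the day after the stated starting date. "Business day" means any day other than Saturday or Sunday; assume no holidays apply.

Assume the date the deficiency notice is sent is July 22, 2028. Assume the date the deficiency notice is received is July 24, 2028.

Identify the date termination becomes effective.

August 29, 2028

From Monday, July 24, 2028, 5 business days (Jul 25, Jul 26, Jul 27, Jul 28, Jul 31, skipping weekends) brings us to Monday, July 31, 2028, which is the last day of the revision period.
The last day of the acceptance period: 14 calendar days after July 31, 2028 is August 14, 2028.
The date termination becomes effective: 15 calendar days after August 14, 2028 is August 29, 2028. August 29, 2028 is a Tuesday, so no roll-forward applies.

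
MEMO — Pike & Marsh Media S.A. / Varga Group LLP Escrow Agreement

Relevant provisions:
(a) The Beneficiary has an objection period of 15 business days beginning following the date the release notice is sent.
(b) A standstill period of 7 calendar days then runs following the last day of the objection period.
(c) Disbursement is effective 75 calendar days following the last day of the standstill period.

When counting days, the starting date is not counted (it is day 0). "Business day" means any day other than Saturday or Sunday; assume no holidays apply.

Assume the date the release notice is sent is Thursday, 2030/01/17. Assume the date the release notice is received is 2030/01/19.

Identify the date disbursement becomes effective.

2030/04/30

The last day of the objection period: 15 business days after Thursday, 2030/01/17, skipping weekends — Jan 18, Jan 21, Jan 22, Jan 23, …, Feb 5, Feb 6, Feb 7 — lands on Thursday, 2030/02/07.
Adding 7 calendar days to 2030/02/07 gives 2030/02/14, which is the last day of the standstill period.
The date disbursement becomes effective: 75 calendar days after 2030/02/14 is 2030/04/30.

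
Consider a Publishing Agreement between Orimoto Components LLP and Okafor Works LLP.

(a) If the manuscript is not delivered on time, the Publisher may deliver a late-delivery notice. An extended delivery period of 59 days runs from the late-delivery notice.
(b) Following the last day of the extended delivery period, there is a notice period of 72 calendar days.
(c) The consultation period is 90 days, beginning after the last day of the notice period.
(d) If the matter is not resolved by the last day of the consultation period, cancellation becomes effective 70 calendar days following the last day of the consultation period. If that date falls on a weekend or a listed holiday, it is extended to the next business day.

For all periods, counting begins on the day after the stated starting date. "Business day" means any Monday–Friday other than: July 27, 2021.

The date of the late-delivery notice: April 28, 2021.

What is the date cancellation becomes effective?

The last day of the extended delivery period: April 28, 2021 + 59 days = June 26, 2021.
Adding 72 calendar days to June 26, 2021 gives September 6, 2021, which is the last day of the notice period.
Adding 90 calendar days to September 6, 2021 gives December 5, 2021, which is the last day of the consultation period.
Adding 70 calendar days to December 5, 2021 gives February 13, 2022, which is the date cancellation becomes effective. That falls on a Sunday, so it rolls to the next business day, Monday, February 14, 2022.

February 14, 2022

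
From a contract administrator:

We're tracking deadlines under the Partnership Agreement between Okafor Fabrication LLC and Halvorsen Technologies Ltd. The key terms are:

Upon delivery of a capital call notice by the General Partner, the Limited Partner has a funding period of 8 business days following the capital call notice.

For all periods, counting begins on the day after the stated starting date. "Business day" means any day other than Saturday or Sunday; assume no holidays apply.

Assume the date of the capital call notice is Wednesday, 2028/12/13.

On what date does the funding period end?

From Wednesday, 2028/12/13, 8 business days (Dec 14, Dec 15, Dec 18, Dec 19, Dec 20, Dec 21, Dec 22, Dec 25, skipping weekends) brings us to Monday, 2028/12/25, which is the last day of the funding period.

2028/12/25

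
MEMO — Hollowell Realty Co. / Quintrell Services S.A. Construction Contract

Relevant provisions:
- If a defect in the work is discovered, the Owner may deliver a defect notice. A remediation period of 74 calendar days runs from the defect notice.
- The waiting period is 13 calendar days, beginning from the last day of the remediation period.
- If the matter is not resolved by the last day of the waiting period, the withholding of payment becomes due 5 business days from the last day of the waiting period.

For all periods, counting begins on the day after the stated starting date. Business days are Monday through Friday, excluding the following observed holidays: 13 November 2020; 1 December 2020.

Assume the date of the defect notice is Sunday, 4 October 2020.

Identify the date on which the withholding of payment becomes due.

The last day of the remediation period: 4 October 2020 + 74 days = 17 December 2020.
The last day of the waiting period: 13 calendar days after 17 December 2020 is 30 December 2020.
From Wednesday, 30 December 2020, 5 business days (Dec 31, Jan 1, Jan 4, Jan 5, Jan 6, skipping weekends) brings us to Wednesday, 6 January 2021, which is the date on which the withholding of payment becomes due.

6 January 2021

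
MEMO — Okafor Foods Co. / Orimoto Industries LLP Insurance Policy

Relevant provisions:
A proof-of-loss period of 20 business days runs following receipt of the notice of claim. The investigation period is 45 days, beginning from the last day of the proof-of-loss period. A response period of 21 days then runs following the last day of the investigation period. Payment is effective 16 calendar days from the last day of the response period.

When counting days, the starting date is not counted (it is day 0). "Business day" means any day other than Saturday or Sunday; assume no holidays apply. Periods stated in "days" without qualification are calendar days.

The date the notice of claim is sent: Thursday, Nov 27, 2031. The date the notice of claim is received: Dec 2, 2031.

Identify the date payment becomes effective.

The last day of the proof-of-loss period: counting 20 business days from Tuesday, Dec 2, 2031 (Dec 3, Dec 4, Dec 5, Dec 8, …, Dec 26, Dec 29, Dec 30, skipping weekends) reaches Tuesday, Dec 30, 2031.
The last day of the investigation period: 45 calendar days after Dec 30, 2031 is Feb 13, 2032.
The last day of the response period: 21 calendar days after Feb 13, 2032 is Mar 5, 2032.
Adding 16 calendar days to Mar 5, 2032 gives Mar 21, 2032, which is the date payment becomes effective.

Mar 21, 2032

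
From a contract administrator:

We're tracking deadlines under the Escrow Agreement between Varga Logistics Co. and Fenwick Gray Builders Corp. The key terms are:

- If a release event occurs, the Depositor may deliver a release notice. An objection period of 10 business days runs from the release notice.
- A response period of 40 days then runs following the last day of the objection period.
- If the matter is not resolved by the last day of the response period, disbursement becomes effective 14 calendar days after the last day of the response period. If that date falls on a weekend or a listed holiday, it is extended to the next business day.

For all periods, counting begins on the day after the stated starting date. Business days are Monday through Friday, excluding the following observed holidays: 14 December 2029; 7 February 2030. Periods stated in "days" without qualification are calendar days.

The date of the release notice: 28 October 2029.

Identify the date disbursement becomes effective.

2 January 2030

The last day of the objection period: 10 business days after Sunday, 28 October 2029, skipping weekends — Oct 29, Oct 30, Oct 31, Nov 1, Nov 2, Nov 5, Nov 6, Nov 7, Nov 8, Nov 9 — lands on Friday, 9 November 2029.
Adding 40 calendar days to 9 November 2029 gives 19 December 2029, which is the last day of the response period.
The date disbursement becomes effective: 19 December 2029 + 14 days = 2 January 2030. 2 January 2030 is a Wednesday and is not a listed holiday, so no roll-forward applies.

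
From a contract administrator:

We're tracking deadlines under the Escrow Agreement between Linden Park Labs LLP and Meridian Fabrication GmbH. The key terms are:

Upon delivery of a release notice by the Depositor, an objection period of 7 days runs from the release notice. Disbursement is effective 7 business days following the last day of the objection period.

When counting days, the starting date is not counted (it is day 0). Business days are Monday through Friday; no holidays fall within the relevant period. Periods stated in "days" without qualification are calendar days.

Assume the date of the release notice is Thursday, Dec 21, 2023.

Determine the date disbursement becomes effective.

Adding 7 calendar days to Dec 21, 2023 gives Dec 28, 2023, which is the last day of the objection period.
From Thursday, Dec 28, 2023, 7 business days (Dec 29, Jan 1, Jan 2, Jan 3, Jan 4, Jan 5, Jan 8, skipping weekends) brings us to Monday, Jan 8, 2024, which is the date disbursement becomes effective.

Jan 8, 2024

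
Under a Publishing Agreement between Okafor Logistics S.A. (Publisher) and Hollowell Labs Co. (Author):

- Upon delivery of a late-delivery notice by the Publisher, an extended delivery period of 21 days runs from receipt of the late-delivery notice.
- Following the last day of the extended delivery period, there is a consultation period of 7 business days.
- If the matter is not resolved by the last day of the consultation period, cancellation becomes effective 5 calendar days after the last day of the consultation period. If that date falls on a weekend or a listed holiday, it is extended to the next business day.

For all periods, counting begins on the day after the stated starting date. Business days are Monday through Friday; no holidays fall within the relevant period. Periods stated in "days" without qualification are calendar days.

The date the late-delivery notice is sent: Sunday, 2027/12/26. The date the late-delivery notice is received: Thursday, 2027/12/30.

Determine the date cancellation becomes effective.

2028/02/07

The last day of the extended delivery period: 21 calendar days after 2027/12/30 is 2028/01/20.
From Thursday, 2028/01/20, 7 business days (Jan 21, Jan 24, Jan 25, Jan 26, Jan 27, Jan 28, Jan 31, skipping weekends) brings us to Monday, 2028/01/31, which is the last day of the consultation period.
The date cancellation becomes effective: 5 calendar days after 2028/01/31 is 2028/02/05. That falls on a Saturday, so it rolls to the next business day, Monday, 2028/02/07.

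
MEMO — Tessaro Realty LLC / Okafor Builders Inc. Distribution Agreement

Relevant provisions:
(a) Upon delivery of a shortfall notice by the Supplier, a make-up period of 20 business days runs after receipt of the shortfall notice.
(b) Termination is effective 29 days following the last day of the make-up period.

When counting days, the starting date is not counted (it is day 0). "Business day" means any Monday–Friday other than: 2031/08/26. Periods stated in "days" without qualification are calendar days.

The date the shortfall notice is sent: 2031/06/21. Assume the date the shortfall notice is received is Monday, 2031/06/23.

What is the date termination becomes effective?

The last day of the make-up period: 20 business days after Monday, 2031/06/23, skipping weekends — Jun 24, Jun 25, Jun 26, Jun 27, …, Jul 17, Jul 18, Jul 21 — lands on Monday, 2031/07/21.
The date termination becomes effective: 2031/07/21 + 29 days = 2031/08/19.

2031/08/19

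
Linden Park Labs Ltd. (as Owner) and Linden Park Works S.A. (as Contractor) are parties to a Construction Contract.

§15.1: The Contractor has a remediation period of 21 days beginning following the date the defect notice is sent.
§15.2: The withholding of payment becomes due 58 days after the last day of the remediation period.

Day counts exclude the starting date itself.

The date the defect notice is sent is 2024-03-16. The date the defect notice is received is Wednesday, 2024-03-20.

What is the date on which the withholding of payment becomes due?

The last day of the remediation period: 2024-03-16 + 21 days = 2024-04-06.
Adding 58 calendar days to 2024-04-06 gives 2024-06-03, which is the date on which the withholding of payment becomes due.

2024-06-03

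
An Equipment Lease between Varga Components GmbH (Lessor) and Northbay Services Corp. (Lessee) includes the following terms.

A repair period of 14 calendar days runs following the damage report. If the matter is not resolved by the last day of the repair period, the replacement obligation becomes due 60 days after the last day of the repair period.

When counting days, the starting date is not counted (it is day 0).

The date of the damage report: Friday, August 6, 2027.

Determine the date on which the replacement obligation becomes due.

Adding 14 calendar days to August 6, 2027 gives August 20, 2027, which is the last day of the repair period.
The date on which the replacement obligation becomes due: 60 calendar days after August 20, 2027 is October 19, 2027.

October 19, 2027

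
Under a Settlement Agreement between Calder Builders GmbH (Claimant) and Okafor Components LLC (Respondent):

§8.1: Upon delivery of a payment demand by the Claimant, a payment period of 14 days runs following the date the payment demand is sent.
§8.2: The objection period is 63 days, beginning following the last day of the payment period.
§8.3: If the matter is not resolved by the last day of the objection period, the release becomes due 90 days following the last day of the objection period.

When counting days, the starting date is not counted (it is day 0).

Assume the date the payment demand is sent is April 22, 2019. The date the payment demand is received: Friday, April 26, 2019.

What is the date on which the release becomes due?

October 6, 2019

The last day of the payment period: 14 calendar days after April 22, 2019 is May 6, 2019.
The last day of the objection period: 63 calendar days after May 6, 2019 is July 8, 2019.
The date on which the release becomes due: July 8, 2019 + 90 days = October 6, 2019.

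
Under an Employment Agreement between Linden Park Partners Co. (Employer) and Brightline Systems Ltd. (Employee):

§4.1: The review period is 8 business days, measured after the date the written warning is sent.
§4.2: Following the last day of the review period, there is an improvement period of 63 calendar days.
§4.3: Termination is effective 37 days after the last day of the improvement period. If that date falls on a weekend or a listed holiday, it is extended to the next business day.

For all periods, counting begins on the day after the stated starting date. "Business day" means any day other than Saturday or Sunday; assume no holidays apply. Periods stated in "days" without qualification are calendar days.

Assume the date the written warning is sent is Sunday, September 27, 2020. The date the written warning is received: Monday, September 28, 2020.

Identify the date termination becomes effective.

From Sunday, September 27, 2020, 8 business days (Sep 28, Sep 29, Sep 30, Oct 1, Oct 2, Oct 5, Oct 6, Oct 7, skipping weekends) brings us to Wednesday, October 7, 2020, which is the last day of the review period.
Adding 63 calendar days to October 7, 2020 gives December 9, 2020, which is the last day of the improvement period.
Adding 37 calendar days to December 9, 2020 gives January 15, 2021, which is the date termination becomes effective. January 15, 2021 is a Friday, so no roll-forward applies.

January 15, 2021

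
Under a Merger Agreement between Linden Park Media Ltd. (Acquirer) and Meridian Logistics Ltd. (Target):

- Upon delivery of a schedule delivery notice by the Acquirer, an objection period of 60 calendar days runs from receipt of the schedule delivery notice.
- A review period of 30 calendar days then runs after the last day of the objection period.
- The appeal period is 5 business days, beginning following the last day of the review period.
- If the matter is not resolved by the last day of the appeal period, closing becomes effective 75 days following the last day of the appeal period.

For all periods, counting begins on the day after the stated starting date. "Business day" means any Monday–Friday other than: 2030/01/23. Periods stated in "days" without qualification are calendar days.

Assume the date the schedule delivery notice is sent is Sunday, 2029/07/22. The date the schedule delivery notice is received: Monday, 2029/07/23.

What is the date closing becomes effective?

The last day of the objection period: 60 calendar days after 2029/07/23 is 2029/09/21.
Adding 30 calendar days to 2029/09/21 gives 2029/10/21, which is the last day of the review period.
The last day of the appeal period: counting 5 business days from Sunday, 2029/10/21 (Oct 22, Oct 23, Oct 24, Oct 25, Oct 26, skipping weekends) reaches Friday, 2029/10/26.
The date closing becomes effective: 75 calendar days after 2029/10/26 is 2030/01/09.

2030/01/09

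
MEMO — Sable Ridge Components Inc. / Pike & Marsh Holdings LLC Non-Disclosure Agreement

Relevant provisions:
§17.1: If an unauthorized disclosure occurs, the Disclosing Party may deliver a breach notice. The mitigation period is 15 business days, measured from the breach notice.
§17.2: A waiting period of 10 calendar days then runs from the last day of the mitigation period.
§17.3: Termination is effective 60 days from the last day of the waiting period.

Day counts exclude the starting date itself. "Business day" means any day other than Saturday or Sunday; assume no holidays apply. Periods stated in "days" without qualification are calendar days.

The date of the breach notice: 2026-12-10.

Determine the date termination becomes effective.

2027-03-11

The last day of the mitigation period: counting 15 business days from Thursday, 2026-12-10 (Dec 11, Dec 14, Dec 15, Dec 16, …, Dec 29, Dec 30, Dec 31, skipping weekends) reaches Thursday, 2026-12-31.
The last day of the waiting period: 2026-12-31 + 10 days = 2027-01-10.
The date termination becomes effective: 60 calendar days after 2027-01-10 is 2027-03-11.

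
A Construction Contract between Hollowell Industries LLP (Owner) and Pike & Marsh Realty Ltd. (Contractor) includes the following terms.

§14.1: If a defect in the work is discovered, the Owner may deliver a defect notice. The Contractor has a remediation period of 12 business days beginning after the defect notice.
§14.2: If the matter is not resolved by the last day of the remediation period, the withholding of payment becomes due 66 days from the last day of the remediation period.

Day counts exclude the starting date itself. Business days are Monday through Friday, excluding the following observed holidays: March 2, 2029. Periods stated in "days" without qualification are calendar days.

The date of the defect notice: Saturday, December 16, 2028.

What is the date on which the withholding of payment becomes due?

March 9, 2029

The last day of the remediation period: counting 12 business days from Saturday, December 16, 2028 (Dec 18, Dec 19, Dec 20, Dec 21, …, Dec 29, Jan 1, Jan 2, skipping weekends) reaches Tuesday, January 2, 2029.
Adding 66 calendar days to January 2, 2029 gives March 9, 2029, which is the date on which the withholding of payment becomes due.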